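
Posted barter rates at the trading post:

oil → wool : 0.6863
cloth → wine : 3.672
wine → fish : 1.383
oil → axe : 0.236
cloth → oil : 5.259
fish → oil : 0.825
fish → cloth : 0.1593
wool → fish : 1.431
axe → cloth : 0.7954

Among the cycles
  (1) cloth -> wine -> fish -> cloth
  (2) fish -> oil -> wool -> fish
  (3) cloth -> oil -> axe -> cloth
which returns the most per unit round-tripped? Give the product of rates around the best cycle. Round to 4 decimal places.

0.9872

(1) 3.672 × 1.383 × 0.1593 = 0.80899
(2) 0.825 × 0.6863 × 1.431 = 0.81023
(3) 5.259 × 0.236 × 0.7954 = 0.98719
Highest is cycle (3) at 0.9872 (≤1, no arbitrage).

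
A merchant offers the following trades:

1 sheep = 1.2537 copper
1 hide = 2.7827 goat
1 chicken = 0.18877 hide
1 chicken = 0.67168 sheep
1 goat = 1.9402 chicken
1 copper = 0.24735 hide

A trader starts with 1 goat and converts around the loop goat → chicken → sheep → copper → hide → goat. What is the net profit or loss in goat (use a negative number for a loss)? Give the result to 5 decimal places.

1 goat × 1.9402 = 1.9402 chicken
1.9402 chicken × 0.67168 = 1.303193536 sheep
1.303193536 sheep × 1.2537 = 1.6338137360832 copper
1.6338137360832 copper × 0.24735 = 0.40412382762017952 hide
0.40412382762017952 hide × 2.7827 = 1.124555375118673550304 goat
Net change: 1.124555375118673550304 − 1 = 0.124555375118673550304 goat

0.12456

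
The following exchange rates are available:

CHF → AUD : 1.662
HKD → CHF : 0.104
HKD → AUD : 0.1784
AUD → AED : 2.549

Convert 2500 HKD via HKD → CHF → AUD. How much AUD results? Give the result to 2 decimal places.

432.12

2500 HKD × 0.104 = 260 CHF
260 CHF × 1.662 = 432.12 AUD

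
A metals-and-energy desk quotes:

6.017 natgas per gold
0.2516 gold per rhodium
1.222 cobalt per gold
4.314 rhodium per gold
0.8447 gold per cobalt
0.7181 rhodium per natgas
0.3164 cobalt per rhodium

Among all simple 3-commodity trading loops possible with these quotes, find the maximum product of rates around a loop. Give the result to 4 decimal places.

cobalt→gold→rhodium→cobalt: 0.8447 × 4.314 × 0.3164 = 1.15297
natgas→rhodium→gold→natgas: 0.7181 × 0.2516 × 6.017 = 1.08712
Maximum is cobalt→gold→rhodium→cobalt at 1.1530; arbitrage exists.

1.1530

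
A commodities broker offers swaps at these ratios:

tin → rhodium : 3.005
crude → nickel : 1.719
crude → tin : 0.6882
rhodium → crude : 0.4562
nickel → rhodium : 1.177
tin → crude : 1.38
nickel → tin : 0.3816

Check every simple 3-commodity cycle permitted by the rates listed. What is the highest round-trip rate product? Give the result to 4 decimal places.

0.9434

rhodium→crude→tin→rhodium: 0.4562 × 0.6882 × 3.005 = 0.94344
rhodium→crude→nickel→rhodium: 0.4562 × 1.719 × 1.177 = 0.92301
crude→nickel→tin→crude: 1.719 × 0.3816 × 1.38 = 0.90524
Maximum is rhodium→crude→tin→rhodium at 0.9434; no arbitrage — every cycle loses value.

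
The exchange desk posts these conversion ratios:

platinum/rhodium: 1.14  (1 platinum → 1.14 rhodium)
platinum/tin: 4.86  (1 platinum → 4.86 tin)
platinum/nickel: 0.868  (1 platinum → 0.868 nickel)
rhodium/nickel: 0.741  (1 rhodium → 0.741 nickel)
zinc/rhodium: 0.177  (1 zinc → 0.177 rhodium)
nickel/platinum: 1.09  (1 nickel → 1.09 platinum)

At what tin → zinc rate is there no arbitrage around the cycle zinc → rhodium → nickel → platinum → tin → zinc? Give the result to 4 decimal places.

1.4393

Known legs of the cycle: 0.177 × 0.741 × 1.09 × 4.86 = 0.6947910918
For no arbitrage the full-cycle product must be 1, so the missing rate is 1 / 0.6947910918 ≈ 1.439282.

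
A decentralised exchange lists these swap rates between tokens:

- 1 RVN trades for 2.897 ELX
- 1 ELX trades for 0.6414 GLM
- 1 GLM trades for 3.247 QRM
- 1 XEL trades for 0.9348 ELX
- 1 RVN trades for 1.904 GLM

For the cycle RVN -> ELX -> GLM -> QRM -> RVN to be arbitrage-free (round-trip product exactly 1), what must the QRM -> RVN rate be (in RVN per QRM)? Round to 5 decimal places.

0.16574

Known legs of the cycle: 2.897 × 0.6414 × 3.247 = 6.0333669426
For no arbitrage the full-cycle product must be 1, so the missing rate is 1 / 6.0333669426 ≈ 0.1657449.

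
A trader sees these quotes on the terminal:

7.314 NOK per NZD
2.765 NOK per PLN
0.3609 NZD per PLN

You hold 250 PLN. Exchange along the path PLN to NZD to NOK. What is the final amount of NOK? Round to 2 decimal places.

659.91

250 PLN × 0.3609 = 90.225 NZD
90.225 NZD × 7.314 = 659.90565 NOK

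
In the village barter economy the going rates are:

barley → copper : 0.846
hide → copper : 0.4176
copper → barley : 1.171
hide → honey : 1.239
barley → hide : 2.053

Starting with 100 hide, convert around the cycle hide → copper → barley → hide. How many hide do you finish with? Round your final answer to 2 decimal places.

100 hide × 0.4176 = 41.76 copper
41.76 copper × 1.171 = 48.90096 barley
48.90096 barley × 2.053 = 100.39367088 hide

100.39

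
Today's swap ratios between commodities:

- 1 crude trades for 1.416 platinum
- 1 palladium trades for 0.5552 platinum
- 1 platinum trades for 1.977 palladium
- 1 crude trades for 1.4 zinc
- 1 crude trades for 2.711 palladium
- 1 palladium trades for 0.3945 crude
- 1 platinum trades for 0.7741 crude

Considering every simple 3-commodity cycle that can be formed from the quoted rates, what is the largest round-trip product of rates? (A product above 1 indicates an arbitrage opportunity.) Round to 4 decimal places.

crude→palladium→platinum→crude: 2.711 × 0.5552 × 0.7741 = 1.16513
crude→platinum→palladium→crude: 1.416 × 1.977 × 0.3945 = 1.10438
Maximum is crude→palladium→platinum→crude at 1.1651; arbitrage exists.

1.1651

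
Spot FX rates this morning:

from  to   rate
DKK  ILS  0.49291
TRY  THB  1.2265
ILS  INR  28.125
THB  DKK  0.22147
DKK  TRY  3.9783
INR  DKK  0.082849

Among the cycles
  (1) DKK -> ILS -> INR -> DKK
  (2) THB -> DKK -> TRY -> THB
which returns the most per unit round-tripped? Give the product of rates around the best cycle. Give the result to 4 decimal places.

(1) 0.49291 × 28.125 × 0.082849 = 1.14854
(2) 0.22147 × 3.9783 × 1.2265 = 1.08064
Highest is cycle (1) at 1.1485 (>1, arbitrage).

1.1485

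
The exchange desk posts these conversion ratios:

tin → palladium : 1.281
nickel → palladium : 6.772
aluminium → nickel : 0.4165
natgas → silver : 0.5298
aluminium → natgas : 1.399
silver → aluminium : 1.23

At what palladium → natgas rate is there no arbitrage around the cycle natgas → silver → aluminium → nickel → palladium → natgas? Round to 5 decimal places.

0.54407

Known legs of the cycle: 0.5298 × 1.23 × 0.4165 × 6.772 = 1.838014869852
For no arbitrage the full-cycle product must be 1, so the missing rate is 1 / 1.838014869852 ≈ 0.5440652.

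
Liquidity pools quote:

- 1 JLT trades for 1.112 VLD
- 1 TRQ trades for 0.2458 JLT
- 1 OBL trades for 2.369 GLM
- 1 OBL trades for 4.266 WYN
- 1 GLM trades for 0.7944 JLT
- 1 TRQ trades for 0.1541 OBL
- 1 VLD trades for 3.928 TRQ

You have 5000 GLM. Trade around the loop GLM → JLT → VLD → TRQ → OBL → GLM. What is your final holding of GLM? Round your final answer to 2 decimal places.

6333.64

5000 GLM × 0.7944 = 3972 JLT
3972 JLT × 1.112 = 4416.864 VLD
4416.864 VLD × 3.928 = 17349.441792 TRQ
17349.441792 TRQ × 0.1541 = 2673.5489801472 OBL
2673.5489801472 OBL × 2.369 = 6333.6375339687168 GLM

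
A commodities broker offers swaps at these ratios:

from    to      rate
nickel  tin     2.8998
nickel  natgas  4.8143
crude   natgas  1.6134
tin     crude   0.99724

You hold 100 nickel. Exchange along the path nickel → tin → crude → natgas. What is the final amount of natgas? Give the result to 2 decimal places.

466.56

100 nickel × 2.8998 = 289.98 tin
289.98 tin × 0.99724 = 289.1796552 crude
289.1796552 crude × 1.6134 = 466.56245569968 natgas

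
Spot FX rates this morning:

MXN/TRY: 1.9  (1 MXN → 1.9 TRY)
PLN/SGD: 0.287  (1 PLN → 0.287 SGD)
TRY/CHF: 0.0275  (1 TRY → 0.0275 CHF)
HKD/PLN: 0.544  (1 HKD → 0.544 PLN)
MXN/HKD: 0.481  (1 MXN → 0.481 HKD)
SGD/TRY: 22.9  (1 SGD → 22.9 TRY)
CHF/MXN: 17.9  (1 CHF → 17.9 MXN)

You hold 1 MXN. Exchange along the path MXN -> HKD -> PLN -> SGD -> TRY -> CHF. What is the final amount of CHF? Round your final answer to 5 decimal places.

0.04729

1 MXN × 0.481 = 0.481 HKD
0.481 HKD × 0.544 = 0.261664 PLN
0.261664 PLN × 0.287 = 0.075097568 SGD
0.075097568 SGD × 22.9 = 1.7197343072 TRY
1.7197343072 TRY × 0.0275 = 0.047292693448 CHF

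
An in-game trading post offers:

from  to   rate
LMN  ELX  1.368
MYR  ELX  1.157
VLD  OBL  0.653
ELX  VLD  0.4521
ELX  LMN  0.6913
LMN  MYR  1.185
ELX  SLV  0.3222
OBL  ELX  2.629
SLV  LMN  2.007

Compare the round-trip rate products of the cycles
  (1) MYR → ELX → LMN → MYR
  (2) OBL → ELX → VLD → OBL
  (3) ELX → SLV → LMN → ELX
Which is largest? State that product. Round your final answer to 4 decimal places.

(1) 1.157 × 0.6913 × 1.185 = 0.94780
(2) 2.629 × 0.4521 × 0.653 = 0.77614
(3) 0.3222 × 2.007 × 1.368 = 0.88462
Highest is cycle (1) at 0.9478 (≤1, no arbitrage).

0.9478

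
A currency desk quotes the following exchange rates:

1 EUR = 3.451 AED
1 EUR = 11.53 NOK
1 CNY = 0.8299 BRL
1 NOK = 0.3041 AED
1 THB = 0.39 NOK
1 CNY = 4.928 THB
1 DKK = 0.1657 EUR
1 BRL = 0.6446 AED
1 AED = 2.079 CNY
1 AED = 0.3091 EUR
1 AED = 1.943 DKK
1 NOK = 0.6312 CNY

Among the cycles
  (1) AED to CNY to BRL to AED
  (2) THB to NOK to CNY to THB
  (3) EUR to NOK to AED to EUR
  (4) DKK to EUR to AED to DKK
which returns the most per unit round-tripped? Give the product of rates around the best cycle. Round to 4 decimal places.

1.2131

(1) 2.079 × 0.8299 × 0.6446 = 1.11217
(2) 0.39 × 0.6312 × 4.928 = 1.21312
(3) 11.53 × 0.3041 × 0.3091 = 1.08379
(4) 0.1657 × 3.451 × 1.943 = 1.11107
Highest is cycle (2) at 1.2131 (>1, arbitrage).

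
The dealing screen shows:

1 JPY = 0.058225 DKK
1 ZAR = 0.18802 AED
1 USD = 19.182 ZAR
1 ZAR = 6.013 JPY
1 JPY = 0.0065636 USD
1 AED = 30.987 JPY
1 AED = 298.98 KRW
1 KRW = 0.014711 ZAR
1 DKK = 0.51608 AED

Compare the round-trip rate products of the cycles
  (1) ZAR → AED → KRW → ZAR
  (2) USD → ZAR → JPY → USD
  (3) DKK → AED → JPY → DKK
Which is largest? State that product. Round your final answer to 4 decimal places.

(1) 0.18802 × 298.98 × 0.014711 = 0.82697
(2) 19.182 × 6.013 × 0.0065636 = 0.75705
(3) 0.51608 × 30.987 × 0.058225 = 0.93112
Highest is cycle (3) at 0.9311 (≤1, no arbitrage).

0.9311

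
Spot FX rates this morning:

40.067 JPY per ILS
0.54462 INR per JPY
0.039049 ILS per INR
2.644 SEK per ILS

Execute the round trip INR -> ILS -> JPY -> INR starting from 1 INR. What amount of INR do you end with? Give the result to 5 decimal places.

1 INR × 0.039049 = 0.039049 ILS
0.039049 ILS × 40.067 = 1.564576283 JPY
1.564576283 JPY × 0.54462 = 0.85209953524746 INR

0.85210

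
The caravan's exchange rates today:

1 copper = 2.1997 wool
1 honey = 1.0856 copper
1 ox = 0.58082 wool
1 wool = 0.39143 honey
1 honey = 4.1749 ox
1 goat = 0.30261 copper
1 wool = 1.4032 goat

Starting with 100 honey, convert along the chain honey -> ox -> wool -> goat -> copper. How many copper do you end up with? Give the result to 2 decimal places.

100 honey × 4.1749 = 417.49 ox
417.49 ox × 0.58082 = 242.4865418 wool
242.4865418 wool × 1.4032 = 340.25711545376 goat
340.25711545376 goat × 0.30261 = 102.9652057074623136 copper

102.97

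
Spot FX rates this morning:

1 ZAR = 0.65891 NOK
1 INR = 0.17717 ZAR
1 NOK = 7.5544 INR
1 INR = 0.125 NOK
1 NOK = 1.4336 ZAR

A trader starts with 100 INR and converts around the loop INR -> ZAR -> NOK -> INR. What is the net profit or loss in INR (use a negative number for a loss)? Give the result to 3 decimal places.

100 INR × 0.17717 = 17.717 ZAR
17.717 ZAR × 0.65891 = 11.67390847 NOK
11.67390847 NOK × 7.5544 = 88.189374145768 INR
Net change: 88.189374145768 − 100 = -11.810625854232 INR

-11.811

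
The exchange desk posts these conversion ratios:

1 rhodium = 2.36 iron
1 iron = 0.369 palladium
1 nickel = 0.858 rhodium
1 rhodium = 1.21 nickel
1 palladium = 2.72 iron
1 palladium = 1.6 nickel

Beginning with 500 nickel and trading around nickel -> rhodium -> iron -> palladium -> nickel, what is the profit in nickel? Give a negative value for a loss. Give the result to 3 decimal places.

97.745

500 nickel × 0.858 = 429 rhodium
429 rhodium × 2.36 = 1012.44 iron
1012.44 iron × 0.369 = 373.59036 palladium
373.59036 palladium × 1.6 = 597.744576 nickel
Net change: 597.744576 − 500 = 97.744576 nickel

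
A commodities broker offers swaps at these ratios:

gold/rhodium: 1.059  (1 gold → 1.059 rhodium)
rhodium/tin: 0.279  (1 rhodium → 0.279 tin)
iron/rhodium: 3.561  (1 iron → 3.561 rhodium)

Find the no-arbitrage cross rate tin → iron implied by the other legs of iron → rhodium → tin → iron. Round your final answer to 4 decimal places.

1.0065

Known legs of the cycle: 3.561 × 0.279 = 0.993519
For no arbitrage the full-cycle product must be 1, so the missing rate is 1 / 0.993519 ≈ 1.006523.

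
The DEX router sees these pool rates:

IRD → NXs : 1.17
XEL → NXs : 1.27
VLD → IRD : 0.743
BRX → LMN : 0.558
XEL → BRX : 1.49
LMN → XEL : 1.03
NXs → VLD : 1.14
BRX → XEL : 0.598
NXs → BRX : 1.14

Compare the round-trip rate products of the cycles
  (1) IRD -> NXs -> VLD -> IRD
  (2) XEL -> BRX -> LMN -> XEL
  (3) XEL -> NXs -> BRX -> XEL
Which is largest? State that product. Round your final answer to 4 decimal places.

0.9910

(1) 1.17 × 1.14 × 0.743 = 0.99101
(2) 1.49 × 0.558 × 1.03 = 0.85636
(3) 1.27 × 1.14 × 0.598 = 0.86578
Highest is cycle (1) at 0.9910 (≤1, no arbitrage).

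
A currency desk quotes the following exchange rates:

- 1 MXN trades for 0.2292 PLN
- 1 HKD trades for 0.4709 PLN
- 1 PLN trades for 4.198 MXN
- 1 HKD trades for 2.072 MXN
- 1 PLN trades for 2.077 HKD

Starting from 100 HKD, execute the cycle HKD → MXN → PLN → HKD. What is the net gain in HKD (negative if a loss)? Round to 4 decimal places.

100 HKD × 2.072 = 207.2 MXN
207.2 MXN × 0.2292 = 47.49024 PLN
47.49024 PLN × 2.077 = 98.63722848 HKD
Net change: 98.63722848 − 100 = -1.36277152 HKD

-1.3628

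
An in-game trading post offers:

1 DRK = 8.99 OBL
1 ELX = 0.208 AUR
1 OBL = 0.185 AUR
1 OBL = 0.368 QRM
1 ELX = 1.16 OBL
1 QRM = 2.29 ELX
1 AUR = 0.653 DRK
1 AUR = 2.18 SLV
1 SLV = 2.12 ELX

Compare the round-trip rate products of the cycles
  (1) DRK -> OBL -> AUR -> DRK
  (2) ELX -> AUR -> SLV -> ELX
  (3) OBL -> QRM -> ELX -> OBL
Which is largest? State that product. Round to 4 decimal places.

(1) 8.99 × 0.185 × 0.653 = 1.08604
(2) 0.208 × 2.18 × 2.12 = 0.96129
(3) 0.368 × 2.29 × 1.16 = 0.97756
Highest is cycle (1) at 1.0860 (>1, arbitrage).

1.0860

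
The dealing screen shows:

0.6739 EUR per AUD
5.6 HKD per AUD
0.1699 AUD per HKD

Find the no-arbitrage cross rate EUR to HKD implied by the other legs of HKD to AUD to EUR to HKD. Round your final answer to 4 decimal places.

Known legs of the cycle: 0.1699 × 0.6739 = 0.11449561
For no arbitrage the full-cycle product must be 1, so the missing rate is 1 / 0.11449561 ≈ 8.733959.

8.7340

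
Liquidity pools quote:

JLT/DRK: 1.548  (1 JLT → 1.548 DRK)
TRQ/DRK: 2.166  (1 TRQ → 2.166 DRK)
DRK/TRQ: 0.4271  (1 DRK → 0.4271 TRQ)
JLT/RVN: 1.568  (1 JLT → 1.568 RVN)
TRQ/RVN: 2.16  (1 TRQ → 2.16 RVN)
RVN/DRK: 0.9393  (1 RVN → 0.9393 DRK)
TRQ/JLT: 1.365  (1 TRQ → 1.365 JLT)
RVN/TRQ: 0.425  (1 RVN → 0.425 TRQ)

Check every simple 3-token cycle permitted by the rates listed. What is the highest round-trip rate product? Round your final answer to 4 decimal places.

0.9096

JLT→RVN→TRQ→JLT: 1.568 × 0.425 × 1.365 = 0.90964
DRK→TRQ→JLT→DRK: 0.4271 × 1.365 × 1.548 = 0.90247
DRK→TRQ→RVN→DRK: 0.4271 × 2.16 × 0.9393 = 0.86654
Maximum is JLT→RVN→TRQ→JLT at 0.9096; no arbitrage — every cycle loses value.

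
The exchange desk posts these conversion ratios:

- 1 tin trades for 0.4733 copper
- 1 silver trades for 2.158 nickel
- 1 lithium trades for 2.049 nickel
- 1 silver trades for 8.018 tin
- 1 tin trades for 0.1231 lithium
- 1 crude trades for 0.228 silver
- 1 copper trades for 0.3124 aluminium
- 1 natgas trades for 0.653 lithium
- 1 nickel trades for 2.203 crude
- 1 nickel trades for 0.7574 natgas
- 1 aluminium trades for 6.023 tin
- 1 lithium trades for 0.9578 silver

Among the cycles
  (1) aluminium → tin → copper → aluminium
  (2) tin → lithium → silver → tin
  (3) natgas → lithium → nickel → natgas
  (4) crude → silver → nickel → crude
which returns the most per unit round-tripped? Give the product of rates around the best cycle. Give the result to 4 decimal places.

1.0839

(1) 6.023 × 0.4733 × 0.3124 = 0.89055
(2) 0.1231 × 0.9578 × 8.018 = 0.94536
(3) 0.653 × 2.049 × 0.7574 = 1.01340
(4) 0.228 × 2.158 × 2.203 = 1.08393
Highest is cycle (4) at 1.0839 (>1, arbitrage).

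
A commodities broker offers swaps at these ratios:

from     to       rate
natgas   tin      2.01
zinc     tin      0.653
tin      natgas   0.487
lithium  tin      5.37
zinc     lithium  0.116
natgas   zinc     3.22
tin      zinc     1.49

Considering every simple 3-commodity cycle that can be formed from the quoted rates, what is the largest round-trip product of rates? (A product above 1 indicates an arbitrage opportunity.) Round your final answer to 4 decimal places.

1.0240

tin→natgas→zinc→tin: 0.487 × 3.22 × 0.653 = 1.02400
tin→zinc→lithium→tin: 1.49 × 0.116 × 5.37 = 0.92815
Maximum is tin→natgas→zinc→tin at 1.0240; arbitrage exists.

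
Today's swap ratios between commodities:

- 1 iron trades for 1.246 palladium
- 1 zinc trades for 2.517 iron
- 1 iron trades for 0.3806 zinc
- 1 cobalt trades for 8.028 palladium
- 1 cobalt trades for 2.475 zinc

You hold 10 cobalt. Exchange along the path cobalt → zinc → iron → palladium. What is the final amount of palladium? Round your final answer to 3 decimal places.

10 cobalt × 2.475 = 24.75 zinc
24.75 zinc × 2.517 = 62.29575 iron
62.29575 iron × 1.246 = 77.6205045 palladium

77.621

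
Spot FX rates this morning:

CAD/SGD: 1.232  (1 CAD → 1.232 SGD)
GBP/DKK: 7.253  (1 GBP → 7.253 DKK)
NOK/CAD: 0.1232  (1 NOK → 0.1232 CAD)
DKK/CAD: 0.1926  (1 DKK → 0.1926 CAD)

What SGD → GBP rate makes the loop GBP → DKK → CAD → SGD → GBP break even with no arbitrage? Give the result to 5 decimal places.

Known legs of the cycle: 7.253 × 0.1926 × 1.232 = 1.7210150496
For no arbitrage the full-cycle product must be 1, so the missing rate is 1 / 1.7210150496 ≈ 0.5810524.

0.58105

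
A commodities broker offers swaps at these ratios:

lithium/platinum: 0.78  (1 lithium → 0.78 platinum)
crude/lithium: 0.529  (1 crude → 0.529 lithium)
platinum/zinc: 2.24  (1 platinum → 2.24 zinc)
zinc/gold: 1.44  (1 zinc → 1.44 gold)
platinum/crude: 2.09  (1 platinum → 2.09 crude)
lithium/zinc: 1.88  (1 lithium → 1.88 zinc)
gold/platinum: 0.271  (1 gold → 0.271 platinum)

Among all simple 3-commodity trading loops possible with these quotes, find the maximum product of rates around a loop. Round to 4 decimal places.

0.8741

zinc→gold→platinum→zinc: 1.44 × 0.271 × 2.24 = 0.87414
crude→lithium→platinum→crude: 0.529 × 0.78 × 2.09 = 0.86238
Maximum is zinc→gold→platinum→zinc at 0.8741; no arbitrage — every cycle loses value.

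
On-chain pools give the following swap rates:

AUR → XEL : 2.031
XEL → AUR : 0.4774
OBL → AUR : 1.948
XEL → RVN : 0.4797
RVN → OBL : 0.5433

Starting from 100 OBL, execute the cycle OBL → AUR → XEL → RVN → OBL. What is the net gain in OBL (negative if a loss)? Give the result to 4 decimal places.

3.1118

100 OBL × 1.948 = 194.8 AUR
194.8 AUR × 2.031 = 395.6388 XEL
395.6388 XEL × 0.4797 = 189.78793236 RVN
189.78793236 RVN × 0.5433 = 103.111783651188 OBL
Net change: 103.111783651188 − 100 = 3.111783651188 OBL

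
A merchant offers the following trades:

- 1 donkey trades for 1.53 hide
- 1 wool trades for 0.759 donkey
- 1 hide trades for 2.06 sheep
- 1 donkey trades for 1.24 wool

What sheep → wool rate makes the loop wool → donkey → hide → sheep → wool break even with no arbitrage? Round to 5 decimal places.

0.41802

Known legs of the cycle: 0.759 × 1.53 × 2.06 = 2.3922162
For no arbitrage the full-cycle product must be 1, so the missing rate is 1 / 2.3922162 ≈ 0.4180224.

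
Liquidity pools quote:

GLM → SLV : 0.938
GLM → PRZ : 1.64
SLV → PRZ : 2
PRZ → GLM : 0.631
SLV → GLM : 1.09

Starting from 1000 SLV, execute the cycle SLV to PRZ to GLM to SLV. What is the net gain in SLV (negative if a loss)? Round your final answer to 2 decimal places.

183.76

1000 SLV × 2 = 2000 PRZ
2000 PRZ × 0.631 = 1262 GLM
1262 GLM × 0.938 = 1183.756 SLV
Net change: 1183.756 − 1000 = 183.756 SLV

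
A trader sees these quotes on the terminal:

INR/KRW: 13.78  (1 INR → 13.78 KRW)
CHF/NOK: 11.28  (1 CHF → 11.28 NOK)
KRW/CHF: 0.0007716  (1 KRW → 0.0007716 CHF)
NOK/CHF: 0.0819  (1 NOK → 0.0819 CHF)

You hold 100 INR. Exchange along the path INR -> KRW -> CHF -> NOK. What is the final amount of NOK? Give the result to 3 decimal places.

11.994

100 INR × 13.78 = 1378 KRW
1378 KRW × 0.0007716 = 1.0632648 CHF
1.0632648 CHF × 11.28 = 11.993626944 NOK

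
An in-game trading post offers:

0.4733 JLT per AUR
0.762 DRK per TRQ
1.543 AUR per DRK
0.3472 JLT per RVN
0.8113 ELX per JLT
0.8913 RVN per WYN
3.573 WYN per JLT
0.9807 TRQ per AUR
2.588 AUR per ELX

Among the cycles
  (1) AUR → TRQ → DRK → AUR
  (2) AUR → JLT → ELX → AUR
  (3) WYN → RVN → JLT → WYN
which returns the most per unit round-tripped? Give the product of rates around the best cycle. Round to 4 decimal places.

1.1531

(1) 0.9807 × 0.762 × 1.543 = 1.15307
(2) 0.4733 × 0.8113 × 2.588 = 0.99376
(3) 0.8913 × 0.3472 × 3.573 = 1.10570
Highest is cycle (1) at 1.1531 (>1, arbitrage).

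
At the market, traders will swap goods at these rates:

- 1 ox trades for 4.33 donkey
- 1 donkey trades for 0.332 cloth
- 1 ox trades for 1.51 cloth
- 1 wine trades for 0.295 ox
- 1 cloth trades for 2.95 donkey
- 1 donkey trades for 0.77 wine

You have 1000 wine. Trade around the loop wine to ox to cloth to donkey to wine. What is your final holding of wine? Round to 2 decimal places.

1000 wine × 0.295 = 295 ox
295 ox × 1.51 = 445.45 cloth
445.45 cloth × 2.95 = 1314.0775 donkey
1314.0775 donkey × 0.77 = 1011.839675 wine

1011.84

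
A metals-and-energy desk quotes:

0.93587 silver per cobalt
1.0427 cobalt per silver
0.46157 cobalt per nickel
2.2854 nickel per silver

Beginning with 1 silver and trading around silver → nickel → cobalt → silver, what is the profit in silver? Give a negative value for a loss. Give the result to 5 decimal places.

1 silver × 2.2854 = 2.2854 nickel
2.2854 nickel × 0.46157 = 1.054872078 cobalt
1.054872078 cobalt × 0.93587 = 0.98722313163786 silver
Net change: 0.98722313163786 − 1 = -0.01277686836214 silver

-0.01278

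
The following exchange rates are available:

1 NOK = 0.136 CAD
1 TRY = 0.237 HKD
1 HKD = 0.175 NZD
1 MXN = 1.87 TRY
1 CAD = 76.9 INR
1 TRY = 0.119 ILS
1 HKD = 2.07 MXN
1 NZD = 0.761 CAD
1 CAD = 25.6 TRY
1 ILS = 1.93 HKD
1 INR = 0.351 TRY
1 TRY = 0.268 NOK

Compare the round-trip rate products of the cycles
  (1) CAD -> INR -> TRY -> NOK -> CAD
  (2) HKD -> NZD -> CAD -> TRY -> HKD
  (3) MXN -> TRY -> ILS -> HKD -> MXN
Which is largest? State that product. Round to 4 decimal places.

(1) 76.9 × 0.351 × 0.268 × 0.136 = 0.98380
(2) 0.175 × 0.761 × 25.6 × 0.237 = 0.80800
(3) 1.87 × 0.119 × 1.93 × 2.07 = 0.88903
Highest is cycle (1) at 0.9838 (≤1, no arbitrage).

0.9838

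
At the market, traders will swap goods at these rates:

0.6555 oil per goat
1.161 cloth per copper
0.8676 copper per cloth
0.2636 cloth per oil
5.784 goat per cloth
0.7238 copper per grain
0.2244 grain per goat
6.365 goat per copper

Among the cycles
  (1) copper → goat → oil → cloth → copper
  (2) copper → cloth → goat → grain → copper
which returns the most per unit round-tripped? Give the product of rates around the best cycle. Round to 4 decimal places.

1.0907

(1) 6.365 × 0.6555 × 0.2636 × 0.8676 = 0.95419
(2) 1.161 × 5.784 × 0.2244 × 0.7238 = 1.09069
Highest is cycle (2) at 1.0907 (>1, arbitrage).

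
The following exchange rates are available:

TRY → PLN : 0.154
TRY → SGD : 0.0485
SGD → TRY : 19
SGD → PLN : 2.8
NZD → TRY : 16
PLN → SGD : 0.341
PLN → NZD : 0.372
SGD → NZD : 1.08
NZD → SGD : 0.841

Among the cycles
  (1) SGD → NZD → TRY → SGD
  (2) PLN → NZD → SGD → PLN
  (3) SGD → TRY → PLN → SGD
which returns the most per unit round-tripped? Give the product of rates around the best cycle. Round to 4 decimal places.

(1) 1.08 × 16 × 0.0485 = 0.83808
(2) 0.372 × 0.841 × 2.8 = 0.87599
(3) 19 × 0.154 × 0.341 = 0.99777
Highest is cycle (3) at 0.9978 (≤1, no arbitrage).

0.9978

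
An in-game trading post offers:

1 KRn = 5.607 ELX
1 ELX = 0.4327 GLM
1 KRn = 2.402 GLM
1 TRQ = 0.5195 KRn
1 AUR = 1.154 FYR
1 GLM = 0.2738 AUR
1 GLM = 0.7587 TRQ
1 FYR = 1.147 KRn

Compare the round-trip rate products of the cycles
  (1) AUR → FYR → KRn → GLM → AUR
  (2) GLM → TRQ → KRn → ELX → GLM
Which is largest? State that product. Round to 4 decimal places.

0.9563

(1) 1.154 × 1.147 × 2.402 × 0.2738 = 0.87051
(2) 0.7587 × 0.5195 × 5.607 × 0.4327 = 0.95625
Highest is cycle (2) at 0.9563 (≤1, no arbitrage).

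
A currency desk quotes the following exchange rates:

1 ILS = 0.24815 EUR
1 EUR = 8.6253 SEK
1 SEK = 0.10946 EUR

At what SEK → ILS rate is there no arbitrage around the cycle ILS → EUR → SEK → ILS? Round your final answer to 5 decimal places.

0.46721

Known legs of the cycle: 0.24815 × 8.6253 = 2.140368195
For no arbitrage the full-cycle product must be 1, so the missing rate is 1 / 2.140368195 ≈ 0.4672093.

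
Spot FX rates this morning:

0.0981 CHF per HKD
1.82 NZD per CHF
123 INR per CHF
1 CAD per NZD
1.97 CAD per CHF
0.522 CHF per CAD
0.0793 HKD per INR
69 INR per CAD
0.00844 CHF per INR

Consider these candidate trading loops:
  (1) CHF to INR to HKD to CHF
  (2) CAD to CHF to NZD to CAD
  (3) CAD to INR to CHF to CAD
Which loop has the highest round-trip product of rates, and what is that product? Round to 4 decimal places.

(1) 123 × 0.0793 × 0.0981 = 0.95686
(2) 0.522 × 1.82 × 1 = 0.95004
(3) 69 × 0.00844 × 1.97 = 1.14725
Highest is cycle (3) at 1.1472 (>1, arbitrage).

1.1472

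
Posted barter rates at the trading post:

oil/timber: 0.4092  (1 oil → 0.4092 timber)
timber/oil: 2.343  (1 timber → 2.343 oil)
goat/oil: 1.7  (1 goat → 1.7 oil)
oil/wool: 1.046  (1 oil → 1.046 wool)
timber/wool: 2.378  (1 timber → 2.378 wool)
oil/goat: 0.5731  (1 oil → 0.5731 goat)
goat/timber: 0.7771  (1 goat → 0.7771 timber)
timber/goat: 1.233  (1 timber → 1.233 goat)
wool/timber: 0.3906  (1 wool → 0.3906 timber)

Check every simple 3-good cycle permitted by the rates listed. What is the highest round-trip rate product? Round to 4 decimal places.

1.0435

timber→oil→goat→timber: 2.343 × 0.5731 × 0.7771 = 1.04347
timber→oil→wool→timber: 2.343 × 1.046 × 0.3906 = 0.95727
timber→goat→oil→timber: 1.233 × 1.7 × 0.4092 = 0.85772
Maximum is timber→oil→goat→timber at 1.0435; arbitrage exists.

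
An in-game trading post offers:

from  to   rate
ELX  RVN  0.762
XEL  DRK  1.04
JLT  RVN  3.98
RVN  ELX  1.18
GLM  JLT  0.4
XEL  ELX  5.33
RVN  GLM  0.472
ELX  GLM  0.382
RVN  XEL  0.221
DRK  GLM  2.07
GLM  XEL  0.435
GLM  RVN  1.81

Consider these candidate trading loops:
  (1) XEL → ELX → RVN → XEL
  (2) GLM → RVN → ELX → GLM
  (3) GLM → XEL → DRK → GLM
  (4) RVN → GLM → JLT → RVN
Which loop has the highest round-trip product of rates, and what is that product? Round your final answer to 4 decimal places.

(1) 5.33 × 0.762 × 0.221 = 0.89758
(2) 1.81 × 1.18 × 0.382 = 0.81588
(3) 0.435 × 1.04 × 2.07 = 0.93647
(4) 0.472 × 0.4 × 3.98 = 0.75142
Highest is cycle (3) at 0.9365 (≤1, no arbitrage).

0.9365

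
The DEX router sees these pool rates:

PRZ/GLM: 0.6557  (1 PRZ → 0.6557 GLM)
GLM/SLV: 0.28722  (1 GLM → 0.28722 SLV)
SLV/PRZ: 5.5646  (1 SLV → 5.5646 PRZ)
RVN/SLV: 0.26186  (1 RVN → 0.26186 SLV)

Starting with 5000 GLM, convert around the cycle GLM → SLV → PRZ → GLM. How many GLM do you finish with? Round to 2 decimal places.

5239.91

5000 GLM × 0.28722 = 1436.1 SLV
1436.1 SLV × 5.5646 = 7991.32206 PRZ
7991.32206 PRZ × 0.6557 = 5239.909874742 GLM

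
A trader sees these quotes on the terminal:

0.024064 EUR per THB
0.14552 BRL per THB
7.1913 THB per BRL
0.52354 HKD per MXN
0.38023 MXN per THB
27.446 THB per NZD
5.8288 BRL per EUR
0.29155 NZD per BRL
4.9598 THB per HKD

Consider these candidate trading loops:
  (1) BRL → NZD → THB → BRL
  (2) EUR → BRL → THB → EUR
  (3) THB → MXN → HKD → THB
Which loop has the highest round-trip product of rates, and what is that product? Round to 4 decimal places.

1.1644

(1) 0.29155 × 27.446 × 0.14552 = 1.16443
(2) 5.8288 × 7.1913 × 0.024064 = 1.00868
(3) 0.38023 × 0.52354 × 4.9598 = 0.98733
Highest is cycle (1) at 1.1644 (>1, arbitrage).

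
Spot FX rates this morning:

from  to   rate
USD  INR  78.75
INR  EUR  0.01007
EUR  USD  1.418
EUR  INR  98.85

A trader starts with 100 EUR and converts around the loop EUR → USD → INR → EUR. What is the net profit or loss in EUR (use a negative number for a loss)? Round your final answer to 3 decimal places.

100 EUR × 1.418 = 141.8 USD
141.8 USD × 78.75 = 11166.75 INR
11166.75 INR × 0.01007 = 112.4491725 EUR
Net change: 112.4491725 − 100 = 12.4491725 EUR

12.449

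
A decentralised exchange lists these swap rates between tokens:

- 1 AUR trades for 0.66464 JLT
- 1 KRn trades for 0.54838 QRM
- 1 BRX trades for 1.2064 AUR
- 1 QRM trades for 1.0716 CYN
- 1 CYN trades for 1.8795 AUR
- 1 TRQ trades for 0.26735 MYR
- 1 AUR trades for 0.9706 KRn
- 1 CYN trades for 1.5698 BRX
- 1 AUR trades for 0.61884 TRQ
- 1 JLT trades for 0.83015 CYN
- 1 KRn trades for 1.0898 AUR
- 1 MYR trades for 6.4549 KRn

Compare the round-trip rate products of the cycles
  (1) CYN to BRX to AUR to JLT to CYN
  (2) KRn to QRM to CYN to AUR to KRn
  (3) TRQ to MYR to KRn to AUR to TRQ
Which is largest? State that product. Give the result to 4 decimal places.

1.1638

(1) 1.5698 × 1.2064 × 0.66464 × 0.83015 = 1.04491
(2) 0.54838 × 1.0716 × 1.8795 × 0.9706 = 1.07201
(3) 0.26735 × 6.4549 × 1.0898 × 0.61884 = 1.16384
Highest is cycle (3) at 1.1638 (>1, arbitrage).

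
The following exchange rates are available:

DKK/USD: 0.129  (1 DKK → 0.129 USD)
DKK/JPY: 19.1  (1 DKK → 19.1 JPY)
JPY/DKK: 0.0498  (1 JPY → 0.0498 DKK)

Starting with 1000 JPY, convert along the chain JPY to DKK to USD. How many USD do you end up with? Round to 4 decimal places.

6.4242

1000 JPY × 0.0498 = 49.8 DKK
49.8 DKK × 0.129 = 6.4242 USD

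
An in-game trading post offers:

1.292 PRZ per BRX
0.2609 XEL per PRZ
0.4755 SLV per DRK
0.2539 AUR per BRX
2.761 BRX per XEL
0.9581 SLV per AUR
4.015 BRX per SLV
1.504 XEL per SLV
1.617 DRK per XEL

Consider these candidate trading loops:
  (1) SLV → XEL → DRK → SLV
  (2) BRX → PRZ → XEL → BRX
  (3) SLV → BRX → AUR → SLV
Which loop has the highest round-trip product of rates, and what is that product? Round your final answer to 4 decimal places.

1.1564

(1) 1.504 × 1.617 × 0.4755 = 1.15640
(2) 1.292 × 0.2609 × 2.761 = 0.93069
(3) 4.015 × 0.2539 × 0.9581 = 0.97670
Highest is cycle (1) at 1.1564 (>1, arbitrage).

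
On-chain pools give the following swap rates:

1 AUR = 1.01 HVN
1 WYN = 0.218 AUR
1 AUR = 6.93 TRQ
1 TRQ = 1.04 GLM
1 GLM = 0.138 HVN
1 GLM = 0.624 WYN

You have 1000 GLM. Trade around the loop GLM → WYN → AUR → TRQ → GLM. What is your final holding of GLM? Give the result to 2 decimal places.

980.41

1000 GLM × 0.624 = 624 WYN
624 WYN × 0.218 = 136.032 AUR
136.032 AUR × 6.93 = 942.70176 TRQ
942.70176 TRQ × 1.04 = 980.4098304 GLM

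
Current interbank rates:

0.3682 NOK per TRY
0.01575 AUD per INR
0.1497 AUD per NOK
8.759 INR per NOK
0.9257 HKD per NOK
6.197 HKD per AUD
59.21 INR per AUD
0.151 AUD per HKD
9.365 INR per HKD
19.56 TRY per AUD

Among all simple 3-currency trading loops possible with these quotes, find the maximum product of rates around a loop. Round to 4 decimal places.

AUD→TRY→NOK→AUD: 19.56 × 0.3682 × 0.1497 = 1.07814
HKD→INR→AUD→HKD: 9.365 × 0.01575 × 6.197 = 0.91405
Maximum is AUD→TRY→NOK→AUD at 1.0781; arbitrage exists.

1.0781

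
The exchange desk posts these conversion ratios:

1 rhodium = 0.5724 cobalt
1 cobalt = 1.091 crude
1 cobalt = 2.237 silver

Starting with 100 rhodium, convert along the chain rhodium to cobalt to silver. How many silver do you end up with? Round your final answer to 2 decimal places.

128.05

100 rhodium × 0.5724 = 57.24 cobalt
57.24 cobalt × 2.237 = 128.04588 silver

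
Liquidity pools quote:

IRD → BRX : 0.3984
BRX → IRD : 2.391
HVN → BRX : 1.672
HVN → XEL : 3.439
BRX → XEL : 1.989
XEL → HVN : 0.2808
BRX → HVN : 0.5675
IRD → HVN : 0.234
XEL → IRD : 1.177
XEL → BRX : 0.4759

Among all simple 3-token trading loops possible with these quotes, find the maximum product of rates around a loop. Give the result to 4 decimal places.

XEL→IRD→HVN→XEL: 1.177 × 0.234 × 3.439 = 0.94716
IRD→HVN→BRX→IRD: 0.234 × 1.672 × 2.391 = 0.93547
XEL→HVN→BRX→XEL: 0.2808 × 1.672 × 1.989 = 0.93383
XEL→IRD→BRX→XEL: 1.177 × 0.3984 × 1.989 = 0.93268
XEL→BRX→HVN→XEL: 0.4759 × 0.5675 × 3.439 = 0.92878
Maximum is XEL→IRD→HVN→XEL at 0.9472; no arbitrage — every cycle loses value.

0.9472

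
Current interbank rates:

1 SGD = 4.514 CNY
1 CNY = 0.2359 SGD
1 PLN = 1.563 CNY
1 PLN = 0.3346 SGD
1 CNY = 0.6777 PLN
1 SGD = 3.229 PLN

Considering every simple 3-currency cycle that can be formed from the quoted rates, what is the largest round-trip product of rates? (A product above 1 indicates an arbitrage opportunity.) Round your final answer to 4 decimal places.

SGD→PLN→CNY→SGD: 3.229 × 1.563 × 0.2359 = 1.19057
SGD→CNY→PLN→SGD: 4.514 × 0.6777 × 0.3346 = 1.02359
Maximum is SGD→PLN→CNY→SGD at 1.1906; arbitrage exists.

1.1906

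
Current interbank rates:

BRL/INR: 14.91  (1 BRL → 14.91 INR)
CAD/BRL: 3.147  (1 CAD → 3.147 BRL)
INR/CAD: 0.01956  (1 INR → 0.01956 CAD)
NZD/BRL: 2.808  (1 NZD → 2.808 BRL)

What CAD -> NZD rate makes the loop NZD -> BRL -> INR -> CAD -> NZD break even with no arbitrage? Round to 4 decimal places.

Known legs of the cycle: 2.808 × 14.91 × 0.01956 = 0.8189239968
For no arbitrage the full-cycle product must be 1, so the missing rate is 1 / 0.8189239968 ≈ 1.221115.

1.2211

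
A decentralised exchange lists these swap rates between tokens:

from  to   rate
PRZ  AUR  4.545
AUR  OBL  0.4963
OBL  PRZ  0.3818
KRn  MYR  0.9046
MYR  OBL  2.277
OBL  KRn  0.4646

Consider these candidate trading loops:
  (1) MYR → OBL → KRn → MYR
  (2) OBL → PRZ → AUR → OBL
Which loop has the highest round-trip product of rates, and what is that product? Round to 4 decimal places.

(1) 2.277 × 0.4646 × 0.9046 = 0.95697
(2) 0.3818 × 4.545 × 0.4963 = 0.86122
Highest is cycle (1) at 0.9570 (≤1, no arbitrage).

0.9570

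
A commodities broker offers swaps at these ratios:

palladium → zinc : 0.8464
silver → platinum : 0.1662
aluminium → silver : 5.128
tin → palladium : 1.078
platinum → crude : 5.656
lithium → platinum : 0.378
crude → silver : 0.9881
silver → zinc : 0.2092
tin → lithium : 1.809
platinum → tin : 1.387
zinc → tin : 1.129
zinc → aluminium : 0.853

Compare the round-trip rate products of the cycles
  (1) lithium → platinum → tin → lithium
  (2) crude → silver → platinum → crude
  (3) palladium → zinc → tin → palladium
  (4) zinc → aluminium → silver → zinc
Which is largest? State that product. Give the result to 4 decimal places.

1.0301

(1) 0.378 × 1.387 × 1.809 = 0.94843
(2) 0.9881 × 0.1662 × 5.656 = 0.92884
(3) 0.8464 × 1.129 × 1.078 = 1.03012
(4) 0.853 × 5.128 × 0.2092 = 0.91508
Highest is cycle (3) at 1.0301 (>1, arbitrage).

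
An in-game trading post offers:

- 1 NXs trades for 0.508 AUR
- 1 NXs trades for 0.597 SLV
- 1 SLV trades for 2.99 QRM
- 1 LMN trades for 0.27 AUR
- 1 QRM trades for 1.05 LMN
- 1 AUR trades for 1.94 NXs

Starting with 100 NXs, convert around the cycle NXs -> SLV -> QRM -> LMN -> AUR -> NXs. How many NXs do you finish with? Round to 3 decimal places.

98.175

100 NXs × 0.597 = 59.7 SLV
59.7 SLV × 2.99 = 178.503 QRM
178.503 QRM × 1.05 = 187.42815 LMN
187.42815 LMN × 0.27 = 50.6056005 AUR
50.6056005 AUR × 1.94 = 98.17486497 NXs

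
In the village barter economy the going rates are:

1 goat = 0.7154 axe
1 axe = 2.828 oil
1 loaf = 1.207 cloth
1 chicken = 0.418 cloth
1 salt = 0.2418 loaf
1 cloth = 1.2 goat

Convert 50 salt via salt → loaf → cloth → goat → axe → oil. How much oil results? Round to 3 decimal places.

50 salt × 0.2418 = 12.09 loaf
12.09 loaf × 1.207 = 14.59263 cloth
14.59263 cloth × 1.2 = 17.511156 goat
17.511156 goat × 0.7154 = 12.5274810024 axe
12.5274810024 axe × 2.828 = 35.4277162747872 oil

35.428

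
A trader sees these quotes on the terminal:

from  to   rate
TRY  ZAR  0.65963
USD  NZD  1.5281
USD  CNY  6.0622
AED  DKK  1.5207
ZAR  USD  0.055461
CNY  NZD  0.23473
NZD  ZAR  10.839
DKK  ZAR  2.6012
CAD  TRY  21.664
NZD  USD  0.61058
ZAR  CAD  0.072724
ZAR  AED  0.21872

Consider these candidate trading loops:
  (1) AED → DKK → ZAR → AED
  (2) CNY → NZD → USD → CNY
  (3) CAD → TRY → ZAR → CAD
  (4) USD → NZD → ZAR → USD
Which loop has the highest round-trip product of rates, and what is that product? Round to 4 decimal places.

1.0392

(1) 1.5207 × 2.6012 × 0.21872 = 0.86518
(2) 0.23473 × 0.61058 × 6.0622 = 0.86884
(3) 21.664 × 0.65963 × 0.072724 = 1.03924
(4) 1.5281 × 10.839 × 0.055461 = 0.91860
Highest is cycle (3) at 1.0392 (>1, arbitrage).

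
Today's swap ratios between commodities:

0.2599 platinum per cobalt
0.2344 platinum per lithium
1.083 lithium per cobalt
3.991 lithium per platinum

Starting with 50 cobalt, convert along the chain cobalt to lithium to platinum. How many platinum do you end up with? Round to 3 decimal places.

50 cobalt × 1.083 = 54.15 lithium
54.15 lithium × 0.2344 = 12.69276 platinum

12.693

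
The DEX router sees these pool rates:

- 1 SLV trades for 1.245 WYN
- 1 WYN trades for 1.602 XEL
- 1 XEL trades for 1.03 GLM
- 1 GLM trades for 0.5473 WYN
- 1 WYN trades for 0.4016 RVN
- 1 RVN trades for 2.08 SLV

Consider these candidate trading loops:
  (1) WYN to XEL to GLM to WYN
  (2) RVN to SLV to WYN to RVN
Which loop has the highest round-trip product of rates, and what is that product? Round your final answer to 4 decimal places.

(1) 1.602 × 1.03 × 0.5473 = 0.90308
(2) 2.08 × 1.245 × 0.4016 = 1.03998
Highest is cycle (2) at 1.0400 (>1, arbitrage).

1.0400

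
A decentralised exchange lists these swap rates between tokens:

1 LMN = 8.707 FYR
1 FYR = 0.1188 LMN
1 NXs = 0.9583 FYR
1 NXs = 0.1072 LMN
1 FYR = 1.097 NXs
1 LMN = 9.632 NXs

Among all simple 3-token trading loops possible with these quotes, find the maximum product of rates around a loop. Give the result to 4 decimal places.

FYR→LMN→NXs→FYR: 0.1188 × 9.632 × 0.9583 = 1.09657
FYR→NXs→LMN→FYR: 1.097 × 0.1072 × 8.707 = 1.02393
Maximum is FYR→LMN→NXs→FYR at 1.0966; arbitrage exists.

1.0966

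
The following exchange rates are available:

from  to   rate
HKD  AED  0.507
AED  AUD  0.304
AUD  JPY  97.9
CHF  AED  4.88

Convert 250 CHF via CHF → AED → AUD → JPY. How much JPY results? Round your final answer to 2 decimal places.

250 CHF × 4.88 = 1220 AED
1220 AED × 0.304 = 370.88 AUD
370.88 AUD × 97.9 = 36309.152 JPY

36309.15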